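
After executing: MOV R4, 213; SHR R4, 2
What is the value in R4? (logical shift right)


Register state trace:
  MOV R4, 213  → R4 = 213
  SHR R4, 2  → R4 = 213 >> 2 = 213 // 2^2 = 53
Final: R4 = 53

53


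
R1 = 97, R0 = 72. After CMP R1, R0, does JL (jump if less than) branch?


Trace:
  R1 = 97, R0 = 72
  CMP R1, R0  → compares 97 vs 72
  JL checks: is 97 less than 72?
  97 > 72, so condition is false
Branch taken: No

No


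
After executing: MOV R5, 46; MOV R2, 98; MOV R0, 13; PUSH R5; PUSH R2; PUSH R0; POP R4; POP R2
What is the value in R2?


Stack trace (top is rightmost):
  MOV R5, 46  → R5 = 46
  MOV R2, 98  → R2 = 98
  MOV R0, 13  → R0 = 13
  PUSH R5  → stack: [46]
  PUSH R2  → stack: [46, 98]
  PUSH R0  → stack: [46, 98, 13]
  POP R4  → R4 = 13, stack: [46, 98]
  POP R2  → R2 = 98, stack: [46]
Final: R2 = 98

98


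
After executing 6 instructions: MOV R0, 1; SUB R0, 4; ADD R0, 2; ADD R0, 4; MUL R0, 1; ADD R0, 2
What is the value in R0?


Register state trace:
  MOV R0, 1  → R0 = 1
  SUB R0, 4  → R0 = 1 - 4 = -3
  ADD R0, 2  → R0 = -3 + 2 = -1
  ADD R0, 4  → R0 = -1 + 4 = 3
  MUL R0, 1  → R0 = 3 * 1 = 3
  ADD R0, 2  → R0 = 3 + 2 = 5
Final: R0 = 5

5


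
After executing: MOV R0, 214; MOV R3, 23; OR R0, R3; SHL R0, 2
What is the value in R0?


Register state trace:
  MOV R0, 214  → R0 = 214 (0b11010110)
  MOV R3, 23  → R3 = 23 (0b00010111)
  OR R0, R3  → R0 = 214 OR 23 = 215 (0b11010111)
  SHL R0, 2  → R0 = 215 << 2 = 860
Final: R0 = 860

860


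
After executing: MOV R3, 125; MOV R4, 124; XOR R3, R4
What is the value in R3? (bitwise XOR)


Register state trace:
  MOV R3, 125  → R3 = 125 (0b01111101)
  MOV R4, 124  → R4 = 124 (0b01111100)
  XOR R3, R4  → R3 = 125 XOR 124 = 1 (0b00000001)
Final: R3 = 1

1


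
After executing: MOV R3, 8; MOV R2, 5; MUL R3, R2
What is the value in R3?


Register state trace:
  MOV R3, 8  → R3 = 8
  MOV R2, 5  → R2 = 5
  MUL R3, R2  → R3 = 8 * 5 = 40
Final: R3 = 40

40


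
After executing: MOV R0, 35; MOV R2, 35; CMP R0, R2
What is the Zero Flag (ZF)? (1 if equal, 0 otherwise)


Register state trace:
  MOV R0, 35  → R0 = 35
  MOV R2, 35  → R2 = 35
  CMP R0, R2  → computes 35 - 35 = 0
  Result is zero, so values are equal
ZF = 1

1


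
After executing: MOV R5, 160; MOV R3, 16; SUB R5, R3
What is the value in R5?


Register state trace:
  MOV R5, 160  → R5 = 160
  MOV R3, 16  → R3 = 16
  SUB R5, R3  → R5 = 160 - 16 = 144
Final: R5 = 144

144


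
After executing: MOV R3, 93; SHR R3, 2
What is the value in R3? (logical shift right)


Register state trace:
  MOV R3, 93  → R3 = 93
  SHR R3, 2  → R3 = 93 >> 2 = 93 // 2^2 = 23
Final: R3 = 23

23


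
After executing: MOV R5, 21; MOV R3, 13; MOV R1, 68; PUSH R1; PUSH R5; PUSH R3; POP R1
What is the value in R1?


Stack trace (top is rightmost):
  MOV R5, 21  → R5 = 21
  MOV R3, 13  → R3 = 13
  MOV R1, 68  → R1 = 68
  PUSH R1  → stack: [68]
  PUSH R5  → stack: [68, 21]
  PUSH R3  → stack: [68, 21, 13]
  POP R1  → R1 = 13, stack: [68, 21]
Final: R1 = 13

13


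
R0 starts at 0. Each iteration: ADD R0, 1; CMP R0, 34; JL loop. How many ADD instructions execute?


Loop trace (R0 starts at 0, target 34, step 1):
  ADD #1: R0 = 0 + 1 = 1  → 1 < 34, loop
  ADD #2: R0 = 1 + 1 = 2  → 2 < 34, loop
  ADD #3: R0 = 2 + 1 = 3  → 3 < 34, loop
  ADD #4: R0 = 3 + 1 = 4  → 4 < 34, loop
  ADD #5: R0 = 4 + 1 = 5  → 5 < 34, loop
  ADD #6: R0 = 5 + 1 = 6  → 6 < 34, loop
  ADD #7: R0 = 6 + 1 = 7  → 7 < 34, loop
  ADD #8: R0 = 7 + 1 = 8  → 8 < 34, loop
  ADD #9: R0 = 8 + 1 = 9  → 9 < 34, loop
  ADD #10: R0 = 9 + 1 = 10  → 10 < 34, loop
  ADD #11: R0 = 10 + 1 = 11  → 11 < 34, loop
  ADD #12: R0 = 11 + 1 = 12  → 12 < 34, loop
  ADD #13: R0 = 12 + 1 = 13  → 13 < 34, loop
  ADD #14: R0 = 13 + 1 = 14  → 14 < 34, loop
  ADD #15: R0 = 14 + 1 = 15  → 15 < 34, loop
  ADD #16: R0 = 15 + 1 = 16  → 16 < 34, loop
  ADD #17: R0 = 16 + 1 = 17  → 17 < 34, loop
  ADD #18: R0 = 17 + 1 = 18  → 18 < 34, loop
  ADD #19: R0 = 18 + 1 = 19  → 19 < 34, loop
  ADD #20: R0 = 19 + 1 = 20  → 20 < 34, loop
  ADD #21: R0 = 20 + 1 = 21  → 21 < 34, loop
  ADD #22: R0 = 21 + 1 = 22  → 22 < 34, loop
  ADD #23: R0 = 22 + 1 = 23  → 23 < 34, loop
  ADD #24: R0 = 23 + 1 = 24  → 24 < 34, loop
  ADD #25: R0 = 24 + 1 = 25  → 25 < 34, loop
  ADD #26: R0 = 25 + 1 = 26  → 26 < 34, loop
  ADD #27: R0 = 26 + 1 = 27  → 27 < 34, loop
  ADD #28: R0 = 27 + 1 = 28  → 28 < 34, loop
  ADD #29: R0 = 28 + 1 = 29  → 29 < 34, loop
  ADD #30: R0 = 29 + 1 = 30  → 30 < 34, loop
  ADD #31: R0 = 30 + 1 = 31  → 31 < 34, loop
  ADD #32: R0 = 31 + 1 = 32  → 32 < 34, loop
  ADD #33: R0 = 32 + 1 = 33  → 33 < 34, loop
  ADD #34: R0 = 33 + 1 = 34  → 34 >= 34, exit
Total ADD instructions: 34

34


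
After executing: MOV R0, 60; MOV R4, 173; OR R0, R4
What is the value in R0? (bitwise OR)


Register state trace:
  MOV R0, 60  → R0 = 60 (0b00111100)
  MOV R4, 173  → R4 = 173 (0b10101101)
  OR R0, R4   → R0 = 60 OR 173 = 189 (0b10111101)
Final: R0 = 189

189


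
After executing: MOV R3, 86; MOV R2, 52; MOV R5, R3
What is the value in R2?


Register state trace:
  MOV R3, 86  → R3 = 86
  MOV R2, 52  → R2 = 52
  MOV R5, R3  → R5 = 86
Final: R2 = 52

52


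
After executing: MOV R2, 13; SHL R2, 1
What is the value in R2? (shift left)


Register state trace:
  MOV R2, 13  → R2 = 13
  SHL R2, 1  → R2 = 13 << 1 = 13 * 2^1 = 26
Final: R2 = 26

26


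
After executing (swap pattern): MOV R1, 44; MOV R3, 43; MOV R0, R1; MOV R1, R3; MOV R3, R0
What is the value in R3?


Register state trace (swap pattern):
  MOV R1, 44  → R1 = 44
  MOV R3, 43  → R3 = 43
  MOV R0, R1  → R0 = 44  (save R1)
  MOV R1, R3  → R1 = 43  (R1 gets R3's value)
  MOV R3, R0  → R3 = 44  (R3 gets saved value)
Final: R3 = 44

44


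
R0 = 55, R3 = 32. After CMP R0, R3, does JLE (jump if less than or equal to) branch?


Trace:
  R0 = 55, R3 = 32
  CMP R0, R3  → compares 55 vs 32
  JLE checks: is 55 less than or equal to 32?
  55 > 32, so condition is false
Branch taken: No

No


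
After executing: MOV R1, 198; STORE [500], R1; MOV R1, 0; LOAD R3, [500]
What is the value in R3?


Register and memory trace:
  MOV R1, 198  → R1 = 198
  STORE [500], R1  → mem[500] = 198
  MOV R1, 0  → R1 = 0
  LOAD R3, [500]  → R3 = mem[500] = 198
Final: R3 = 198

198


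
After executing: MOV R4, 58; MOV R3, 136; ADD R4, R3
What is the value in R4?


Register state trace:
  MOV R4, 58  → R4 = 58
  MOV R3, 136  → R3 = 136
  ADD R4, R3  → R4 = 58 + 136 = 194
Final: R4 = 194

194


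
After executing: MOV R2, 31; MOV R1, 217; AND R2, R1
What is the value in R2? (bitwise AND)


Register state trace:
  MOV R2, 31  → R2 = 31 (0b00011111)
  MOV R1, 217  → R1 = 217 (0b11011001)
  AND R2, R1  → R2 = 31 AND 217 = 25 (0b00011001)
Final: R2 = 25

25


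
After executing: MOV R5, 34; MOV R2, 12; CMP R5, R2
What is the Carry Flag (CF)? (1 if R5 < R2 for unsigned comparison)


Register state trace:
  MOV R5, 34  → R5 = 34
  MOV R2, 12  → R2 = 12
  CMP R5, R2  → unsigned 34 - 12: no borrow
  34 >= 12, so CF = 0
CF = 0

0


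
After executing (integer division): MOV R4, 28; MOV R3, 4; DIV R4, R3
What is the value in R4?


Register state trace:
  MOV R4, 28  → R4 = 28
  MOV R3, 4  → R3 = 4
  DIV R4, R3  → R4 = 28 // 4 = 7
Final: R4 = 7

7


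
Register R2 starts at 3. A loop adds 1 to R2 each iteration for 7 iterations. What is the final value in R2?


Starting value: R2 = 3
  Iter 1: R2 = 3 + 1 = 4
  Iter 2: R2 = 4 + 1 = 5
  Iter 3: R2 = 5 + 1 = 6
  Iter 4: R2 = 6 + 1 = 7
  Iter 5: R2 = 7 + 1 = 8
  Iter 6: R2 = 8 + 1 = 9
  Iter 7: R2 = 9 + 1 = 10
Final: R2 = 10

10


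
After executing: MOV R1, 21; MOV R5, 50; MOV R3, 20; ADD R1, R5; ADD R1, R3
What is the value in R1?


Register state trace:
  MOV R1, 21  → R1 = 21
  MOV R5, 50  → R5 = 50
  MOV R3, 20  → R3 = 20
  ADD R1, R5  → R1 = 21 + 50 = 71
  ADD R1, R3  → R1 = 71 + 20 = 91
Final: R1 = 91

91


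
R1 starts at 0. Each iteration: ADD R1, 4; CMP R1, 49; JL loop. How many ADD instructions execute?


Loop trace (R1 starts at 0, target 49, step 4):
  ADD #1: R1 = 0 + 4 = 4  → 4 < 49, loop
  ADD #2: R1 = 4 + 4 = 8  → 8 < 49, loop
  ADD #3: R1 = 8 + 4 = 12  → 12 < 49, loop
  ADD #4: R1 = 12 + 4 = 16  → 16 < 49, loop
  ADD #5: R1 = 16 + 4 = 20  → 20 < 49, loop
  ADD #6: R1 = 20 + 4 = 24  → 24 < 49, loop
  ADD #7: R1 = 24 + 4 = 28  → 28 < 49, loop
  ADD #8: R1 = 28 + 4 = 32  → 32 < 49, loop
  ADD #9: R1 = 32 + 4 = 36  → 36 < 49, loop
  ADD #10: R1 = 36 + 4 = 40  → 40 < 49, loop
  ADD #11: R1 = 40 + 4 = 44  → 44 < 49, loop
  ADD #12: R1 = 44 + 4 = 48  → 48 < 49, loop
  ADD #13: R1 = 48 + 4 = 52  → 52 >= 49, exit
Total ADD instructions: 13

13


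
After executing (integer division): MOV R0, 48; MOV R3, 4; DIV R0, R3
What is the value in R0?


Register state trace:
  MOV R0, 48  → R0 = 48
  MOV R3, 4  → R3 = 4
  DIV R0, R3  → R0 = 48 // 4 = 12
Final: R0 = 12

12


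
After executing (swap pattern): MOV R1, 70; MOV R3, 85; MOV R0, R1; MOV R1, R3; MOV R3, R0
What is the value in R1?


Register state trace (swap pattern):
  MOV R1, 70  → R1 = 70
  MOV R3, 85  → R3 = 85
  MOV R0, R1  → R0 = 70  (save R1)
  MOV R1, R3  → R1 = 85  (R1 gets R3's value)
  MOV R3, R0  → R3 = 70  (R3 gets saved value)
Final: R1 = 85

85


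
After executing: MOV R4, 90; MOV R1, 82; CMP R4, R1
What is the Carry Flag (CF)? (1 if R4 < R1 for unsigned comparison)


Register state trace:
  MOV R4, 90  → R4 = 90
  MOV R1, 82  → R1 = 82
  CMP R4, R1  → unsigned 90 - 82: no borrow
  90 >= 82, so CF = 0
CF = 0

0


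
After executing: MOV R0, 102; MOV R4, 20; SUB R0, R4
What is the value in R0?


Register state trace:
  MOV R0, 102  → R0 = 102
  MOV R4, 20  → R4 = 20
  SUB R0, R4  → R0 = 102 - 20 = 82
Final: R0 = 82

82


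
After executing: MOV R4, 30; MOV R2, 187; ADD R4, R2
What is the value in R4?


Register state trace:
  MOV R4, 30  → R4 = 30
  MOV R2, 187  → R2 = 187
  ADD R4, R2  → R4 = 30 + 187 = 217
Final: R4 = 217

217


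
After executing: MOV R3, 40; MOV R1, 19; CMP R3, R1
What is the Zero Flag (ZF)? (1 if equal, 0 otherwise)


Register state trace:
  MOV R3, 40  → R3 = 40
  MOV R1, 19  → R1 = 19
  CMP R3, R1  → computes 40 - 19 = 21
  Result is nonzero, so values are not equal
ZF = 0

0


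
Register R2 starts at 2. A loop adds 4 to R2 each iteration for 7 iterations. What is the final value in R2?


Starting value: R2 = 2
  Iter 1: R2 = 2 + 4 = 6
  Iter 2: R2 = 6 + 4 = 10
  Iter 3: R2 = 10 + 4 = 14
  Iter 4: R2 = 14 + 4 = 18
  Iter 5: R2 = 18 + 4 = 22
  Iter 6: R2 = 22 + 4 = 26
  Iter 7: R2 = 26 + 4 = 30
Final: R2 = 30

30


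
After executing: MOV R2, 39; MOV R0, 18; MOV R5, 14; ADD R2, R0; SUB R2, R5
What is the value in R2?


Register state trace:
  MOV R2, 39  → R2 = 39
  MOV R0, 18  → R0 = 18
  MOV R5, 14  → R5 = 14
  ADD R2, R0  → R2 = 39 + 18 = 57
  SUB R2, R5  → R2 = 57 - 14 = 43
Final: R2 = 43

43


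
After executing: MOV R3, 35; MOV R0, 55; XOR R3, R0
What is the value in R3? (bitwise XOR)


Register state trace:
  MOV R3, 35  → R3 = 35 (0b00100011)
  MOV R0, 55  → R0 = 55 (0b00110111)
  XOR R3, R0  → R3 = 35 XOR 55 = 20 (0b00010100)
Final: R3 = 20

20


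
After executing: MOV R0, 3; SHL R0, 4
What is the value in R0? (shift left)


Register state trace:
  MOV R0, 3  → R0 = 3
  SHL R0, 4  → R0 = 3 << 4 = 3 * 2^4 = 48
Final: R0 = 48

48


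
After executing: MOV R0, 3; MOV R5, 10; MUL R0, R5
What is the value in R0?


Register state trace:
  MOV R0, 3  → R0 = 3
  MOV R5, 10  → R5 = 10
  MUL R0, R5  → R0 = 3 * 10 = 30
Final: R0 = 30

30


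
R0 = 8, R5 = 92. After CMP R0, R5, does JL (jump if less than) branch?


Trace:
  R0 = 8, R5 = 92
  CMP R0, R5  → compares 8 vs 92
  JL checks: is 8 less than 92?
  8 < 92, so condition is true
Branch taken: Yes

Yes


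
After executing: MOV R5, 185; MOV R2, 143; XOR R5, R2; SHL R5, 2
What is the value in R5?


Register state trace:
  MOV R5, 185  → R5 = 185 (0b10111001)
  MOV R2, 143  → R2 = 143 (0b10001111)
  XOR R5, R2  → R5 = 185 XOR 143 = 54 (0b00110110)
  SHL R5, 2  → R5 = 54 << 2 = 216
Final: R5 = 216

216


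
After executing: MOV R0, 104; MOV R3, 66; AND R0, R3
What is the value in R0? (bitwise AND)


Register state trace:
  MOV R0, 104  → R0 = 104 (0b01101000)
  MOV R3, 66  → R3 = 66 (0b01000010)
  AND R0, R3  → R0 = 104 AND 66 = 64 (0b01000000)
Final: R0 = 64

64


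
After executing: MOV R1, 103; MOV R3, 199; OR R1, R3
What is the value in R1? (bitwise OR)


Register state trace:
  MOV R1, 103  → R1 = 103 (0b01100111)
  MOV R3, 199  → R3 = 199 (0b11000111)
  OR R1, R3   → R1 = 103 OR 199 = 231 (0b11100111)
Final: R1 = 231

231


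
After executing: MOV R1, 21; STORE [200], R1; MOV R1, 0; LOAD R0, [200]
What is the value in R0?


Register and memory trace:
  MOV R1, 21  → R1 = 21
  STORE [200], R1  → mem[200] = 21
  MOV R1, 0  → R1 = 0
  LOAD R0, [200]  → R0 = mem[200] = 21
Final: R0 = 21

21


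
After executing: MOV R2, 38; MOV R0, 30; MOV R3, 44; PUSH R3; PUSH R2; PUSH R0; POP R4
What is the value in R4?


Stack trace (top is rightmost):
  MOV R2, 38  → R2 = 38
  MOV R0, 30  → R0 = 30
  MOV R3, 44  → R3 = 44
  PUSH R3  → stack: [44]
  PUSH R2  → stack: [44, 38]
  PUSH R0  → stack: [44, 38, 30]
  POP R4  → R4 = 30, stack: [44, 38]
Final: R4 = 30

30


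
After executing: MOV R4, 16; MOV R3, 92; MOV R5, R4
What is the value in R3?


Register state trace:
  MOV R4, 16  → R4 = 16
  MOV R3, 92  → R3 = 92
  MOV R5, R4  → R5 = 16
Final: R3 = 92

92


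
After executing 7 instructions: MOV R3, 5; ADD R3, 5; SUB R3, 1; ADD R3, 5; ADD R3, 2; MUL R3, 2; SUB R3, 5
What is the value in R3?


Register state trace:
  MOV R3, 5  → R3 = 5
  ADD R3, 5  → R3 = 5 + 5 = 10
  SUB R3, 1  → R3 = 10 - 1 = 9
  ADD R3, 5  → R3 = 9 + 5 = 14
  ADD R3, 2  → R3 = 14 + 2 = 16
  MUL R3, 2  → R3 = 16 * 2 = 32
  SUB R3, 5  → R3 = 32 - 5 = 27
Final: R3 = 27

27


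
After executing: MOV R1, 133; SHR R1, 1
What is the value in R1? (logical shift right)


Register state trace:
  MOV R1, 133  → R1 = 133
  SHR R1, 1  → R1 = 133 >> 1 = 133 // 2^1 = 66
Final: R1 = 66

66


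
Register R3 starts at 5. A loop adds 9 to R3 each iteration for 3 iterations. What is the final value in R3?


Starting value: R3 = 5
  Iter 1: R3 = 5 + 9 = 14
  Iter 2: R3 = 14 + 9 = 23
  Iter 3: R3 = 23 + 9 = 32
Final: R3 = 32

32


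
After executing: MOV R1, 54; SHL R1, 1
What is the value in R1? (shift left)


Register state trace:
  MOV R1, 54  → R1 = 54
  SHL R1, 1  → R1 = 54 << 1 = 54 * 2^1 = 108
Final: R1 = 108

108


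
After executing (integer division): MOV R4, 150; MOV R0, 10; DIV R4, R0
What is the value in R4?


Register state trace:
  MOV R4, 150  → R4 = 150
  MOV R0, 10  → R0 = 10
  DIV R4, R0  → R4 = 150 // 10 = 15
Final: R4 = 15

15


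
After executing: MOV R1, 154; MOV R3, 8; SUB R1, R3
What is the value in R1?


Register state trace:
  MOV R1, 154  → R1 = 154
  MOV R3, 8  → R3 = 8
  SUB R1, R3  → R1 = 154 - 8 = 146
Final: R1 = 146

146


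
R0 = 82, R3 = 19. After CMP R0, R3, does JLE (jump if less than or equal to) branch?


Trace:
  R0 = 82, R3 = 19
  CMP R0, R3  → compares 82 vs 19
  JLE checks: is 82 less than or equal to 19?
  82 > 19, so condition is false
Branch taken: No

No


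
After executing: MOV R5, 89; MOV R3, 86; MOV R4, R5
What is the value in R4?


Register state trace:
  MOV R5, 89  → R5 = 89
  MOV R3, 86  → R3 = 86
  MOV R4, R5  → R4 = 89
Final: R4 = 89

89


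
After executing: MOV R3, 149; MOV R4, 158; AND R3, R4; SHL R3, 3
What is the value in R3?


Register state trace:
  MOV R3, 149  → R3 = 149 (0b10010101)
  MOV R4, 158  → R4 = 158 (0b10011110)
  AND R3, R4  → R3 = 149 AND 158 = 148 (0b10010100)
  SHL R3, 3  → R3 = 148 << 3 = 1184
Final: R3 = 1184

1184


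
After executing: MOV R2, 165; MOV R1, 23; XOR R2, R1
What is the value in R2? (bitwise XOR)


Register state trace:
  MOV R2, 165  → R2 = 165 (0b10100101)
  MOV R1, 23  → R1 = 23 (0b00010111)
  XOR R2, R1  → R2 = 165 XOR 23 = 178 (0b10110010)
Final: R2 = 178

178


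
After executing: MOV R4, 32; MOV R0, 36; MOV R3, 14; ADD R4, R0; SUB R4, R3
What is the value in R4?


Register state trace:
  MOV R4, 32  → R4 = 32
  MOV R0, 36  → R0 = 36
  MOV R3, 14  → R3 = 14
  ADD R4, R0  → R4 = 32 + 36 = 68
  SUB R4, R3  → R4 = 68 - 14 = 54
Final: R4 = 54

54


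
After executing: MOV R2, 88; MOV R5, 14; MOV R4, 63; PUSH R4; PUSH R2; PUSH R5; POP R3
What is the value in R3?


Stack trace (top is rightmost):
  MOV R2, 88  → R2 = 88
  MOV R5, 14  → R5 = 14
  MOV R4, 63  → R4 = 63
  PUSH R4  → stack: [63]
  PUSH R2  → stack: [63, 88]
  PUSH R5  → stack: [63, 88, 14]
  POP R3  → R3 = 14, stack: [63, 88]
Final: R3 = 14

14


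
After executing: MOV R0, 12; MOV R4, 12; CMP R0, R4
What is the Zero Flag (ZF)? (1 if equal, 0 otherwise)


Register state trace:
  MOV R0, 12  → R0 = 12
  MOV R4, 12  → R4 = 12
  CMP R0, R4  → computes 12 - 12 = 0
  Result is zero, so values are equal
ZF = 1

1


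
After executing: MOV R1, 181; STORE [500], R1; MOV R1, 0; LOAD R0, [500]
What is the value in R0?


Register and memory trace:
  MOV R1, 181  → R1 = 181
  STORE [500], R1  → mem[500] = 181
  MOV R1, 0  → R1 = 0
  LOAD R0, [500]  → R0 = mem[500] = 181
Final: R0 = 181

181


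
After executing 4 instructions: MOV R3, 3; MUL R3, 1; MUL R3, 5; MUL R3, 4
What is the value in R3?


Register state trace:
  MOV R3, 3  → R3 = 3
  MUL R3, 1  → R3 = 3 * 1 = 3
  MUL R3, 5  → R3 = 3 * 5 = 15
  MUL R3, 4  → R3 = 15 * 4 = 60
Final: R3 = 60

60


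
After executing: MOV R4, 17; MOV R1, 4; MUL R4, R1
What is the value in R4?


Register state trace:
  MOV R4, 17  → R4 = 17
  MOV R1, 4  → R1 = 4
  MUL R4, R1  → R4 = 17 * 4 = 68
Final: R4 = 68

68


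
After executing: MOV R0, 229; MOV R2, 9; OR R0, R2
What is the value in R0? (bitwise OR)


Register state trace:
  MOV R0, 229  → R0 = 229 (0b11100101)
  MOV R2, 9  → R2 = 9 (0b00001001)
  OR R0, R2   → R0 = 229 OR 9 = 237 (0b11101101)
Final: R0 = 237

237


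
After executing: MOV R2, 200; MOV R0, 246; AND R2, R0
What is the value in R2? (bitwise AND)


Register state trace:
  MOV R2, 200  → R2 = 200 (0b11001000)
  MOV R0, 246  → R0 = 246 (0b11110110)
  AND R2, R0  → R2 = 200 AND 246 = 192 (0b11000000)
Final: R2 = 192

192


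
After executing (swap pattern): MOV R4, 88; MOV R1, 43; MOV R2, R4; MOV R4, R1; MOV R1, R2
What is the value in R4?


Register state trace (swap pattern):
  MOV R4, 88  → R4 = 88
  MOV R1, 43  → R1 = 43
  MOV R2, R4  → R2 = 88  (save R4)
  MOV R4, R1  → R4 = 43  (R4 gets R1's value)
  MOV R1, R2  → R1 = 88  (R1 gets saved value)
Final: R4 = 43

43


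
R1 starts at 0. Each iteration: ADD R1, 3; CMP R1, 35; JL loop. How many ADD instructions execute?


Loop trace (R1 starts at 0, target 35, step 3):
  ADD #1: R1 = 0 + 3 = 3  → 3 < 35, loop
  ADD #2: R1 = 3 + 3 = 6  → 6 < 35, loop
  ADD #3: R1 = 6 + 3 = 9  → 9 < 35, loop
  ADD #4: R1 = 9 + 3 = 12  → 12 < 35, loop
  ADD #5: R1 = 12 + 3 = 15  → 15 < 35, loop
  ADD #6: R1 = 15 + 3 = 18  → 18 < 35, loop
  ADD #7: R1 = 18 + 3 = 21  → 21 < 35, loop
  ADD #8: R1 = 21 + 3 = 24  → 24 < 35, loop
  ADD #9: R1 = 24 + 3 = 27  → 27 < 35, loop
  ADD #10: R1 = 27 + 3 = 30  → 30 < 35, loop
  ADD #11: R1 = 30 + 3 = 33  → 33 < 35, loop
  ADD #12: R1 = 33 + 3 = 36  → 36 >= 35, exit
Total ADD instructions: 12

12


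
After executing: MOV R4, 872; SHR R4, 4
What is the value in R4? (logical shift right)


Register state trace:
  MOV R4, 872  → R4 = 872
  SHR R4, 4  → R4 = 872 >> 4 = 872 // 2^4 = 54
Final: R4 = 54

54


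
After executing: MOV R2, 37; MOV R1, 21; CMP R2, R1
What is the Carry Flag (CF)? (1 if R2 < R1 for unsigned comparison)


Register state trace:
  MOV R2, 37  → R2 = 37
  MOV R1, 21  → R1 = 21
  CMP R2, R1  → unsigned 37 - 21: no borrow
  37 >= 21, so CF = 0
CF = 0

0


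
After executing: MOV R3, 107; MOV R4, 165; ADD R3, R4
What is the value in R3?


Register state trace:
  MOV R3, 107  → R3 = 107
  MOV R4, 165  → R4 = 165
  ADD R3, R4  → R3 = 107 + 165 = 272
Final: R3 = 272

272


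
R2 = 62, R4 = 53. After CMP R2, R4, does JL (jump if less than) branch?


Trace:
  R2 = 62, R4 = 53
  CMP R2, R4  → compares 62 vs 53
  JL checks: is 62 less than 53?
  62 > 53, so condition is false
Branch taken: No

No


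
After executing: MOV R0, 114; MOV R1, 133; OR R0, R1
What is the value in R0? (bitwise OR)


Register state trace:
  MOV R0, 114  → R0 = 114 (0b01110010)
  MOV R1, 133  → R1 = 133 (0b10000101)
  OR R0, R1   → R0 = 114 OR 133 = 247 (0b11110111)
Final: R0 = 247

247


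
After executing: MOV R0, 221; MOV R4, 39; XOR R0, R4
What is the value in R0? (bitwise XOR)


Register state trace:
  MOV R0, 221  → R0 = 221 (0b11011101)
  MOV R4, 39  → R4 = 39 (0b00100111)
  XOR R0, R4  → R0 = 221 XOR 39 = 250 (0b11111010)
Final: R0 = 250

250


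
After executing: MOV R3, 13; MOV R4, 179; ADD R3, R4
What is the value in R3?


Register state trace:
  MOV R3, 13  → R3 = 13
  MOV R4, 179  → R4 = 179
  ADD R3, R4  → R3 = 13 + 179 = 192
Final: R3 = 192

192


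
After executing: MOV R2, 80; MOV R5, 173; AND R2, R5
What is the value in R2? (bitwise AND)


Register state trace:
  MOV R2, 80  → R2 = 80 (0b01010000)
  MOV R5, 173  → R5 = 173 (0b10101101)
  AND R2, R5  → R2 = 80 AND 173 = 0 (0b00000000)
Final: R2 = 0

0


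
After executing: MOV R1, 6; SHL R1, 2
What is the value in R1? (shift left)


Register state trace:
  MOV R1, 6  → R1 = 6
  SHL R1, 2  → R1 = 6 << 2 = 6 * 2^2 = 24
Final: R1 = 24

24


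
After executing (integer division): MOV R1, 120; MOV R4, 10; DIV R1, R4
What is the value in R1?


Register state trace:
  MOV R1, 120  → R1 = 120
  MOV R4, 10  → R4 = 10
  DIV R1, R4  → R1 = 120 // 10 = 12
Final: R1 = 12

12


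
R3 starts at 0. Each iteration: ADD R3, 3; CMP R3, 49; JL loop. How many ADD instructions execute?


Loop trace (R3 starts at 0, target 49, step 3):
  ADD #1: R3 = 0 + 3 = 3  → 3 < 49, loop
  ADD #2: R3 = 3 + 3 = 6  → 6 < 49, loop
  ADD #3: R3 = 6 + 3 = 9  → 9 < 49, loop
  ADD #4: R3 = 9 + 3 = 12  → 12 < 49, loop
  ADD #5: R3 = 12 + 3 = 15  → 15 < 49, loop
  ADD #6: R3 = 15 + 3 = 18  → 18 < 49, loop
  ADD #7: R3 = 18 + 3 = 21  → 21 < 49, loop
  ADD #8: R3 = 21 + 3 = 24  → 24 < 49, loop
  ADD #9: R3 = 24 + 3 = 27  → 27 < 49, loop
  ADD #10: R3 = 27 + 3 = 30  → 30 < 49, loop
  ADD #11: R3 = 30 + 3 = 33  → 33 < 49, loop
  ADD #12: R3 = 33 + 3 = 36  → 36 < 49, loop
  ADD #13: R3 = 36 + 3 = 39  → 39 < 49, loop
  ADD #14: R3 = 39 + 3 = 42  → 42 < 49, loop
  ADD #15: R3 = 42 + 3 = 45  → 45 < 49, loop
  ADD #16: R3 = 45 + 3 = 48  → 48 < 49, loop
  ADD #17: R3 = 48 + 3 = 51  → 51 >= 49, exit
Total ADD instructions: 17

17


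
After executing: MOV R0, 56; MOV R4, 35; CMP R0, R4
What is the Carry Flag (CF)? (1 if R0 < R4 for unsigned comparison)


Register state trace:
  MOV R0, 56  → R0 = 56
  MOV R4, 35  → R4 = 35
  CMP R0, R4  → unsigned 56 - 35: no borrow
  56 >= 35, so CF = 0
CF = 0

0


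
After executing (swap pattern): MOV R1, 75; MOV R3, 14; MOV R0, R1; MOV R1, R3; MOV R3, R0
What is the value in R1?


Register state trace (swap pattern):
  MOV R1, 75  → R1 = 75
  MOV R3, 14  → R3 = 14
  MOV R0, R1  → R0 = 75  (save R1)
  MOV R1, R3  → R1 = 14  (R1 gets R3's value)
  MOV R3, R0  → R3 = 75  (R3 gets saved value)
Final: R1 = 14

14


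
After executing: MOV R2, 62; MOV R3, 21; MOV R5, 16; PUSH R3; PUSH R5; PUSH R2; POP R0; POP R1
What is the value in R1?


Stack trace (top is rightmost):
  MOV R2, 62  → R2 = 62
  MOV R3, 21  → R3 = 21
  MOV R5, 16  → R5 = 16
  PUSH R3  → stack: [21]
  PUSH R5  → stack: [21, 16]
  PUSH R2  → stack: [21, 16, 62]
  POP R0  → R0 = 62, stack: [21, 16]
  POP R1  → R1 = 16, stack: [21]
Final: R1 = 16

16


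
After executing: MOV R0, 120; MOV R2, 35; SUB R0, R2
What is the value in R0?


Register state trace:
  MOV R0, 120  → R0 = 120
  MOV R2, 35  → R2 = 35
  SUB R0, R2  → R0 = 120 - 35 = 85
Final: R0 = 85

85


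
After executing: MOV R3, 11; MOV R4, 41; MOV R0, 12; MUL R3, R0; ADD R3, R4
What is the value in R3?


Register state trace:
  MOV R3, 11  → R3 = 11
  MOV R4, 41  → R4 = 41
  MOV R0, 12  → R0 = 12
  MUL R3, R0  → R3 = 11 * 12 = 132
  ADD R3, R4  → R3 = 132 + 41 = 173
Final: R3 = 173

173


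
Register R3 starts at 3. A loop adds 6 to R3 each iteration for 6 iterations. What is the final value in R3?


Starting value: R3 = 3
  Iter 1: R3 = 3 + 6 = 9
  Iter 2: R3 = 9 + 6 = 15
  Iter 3: R3 = 15 + 6 = 21
  Iter 4: R3 = 21 + 6 = 27
  Iter 5: R3 = 27 + 6 = 33
  Iter 6: R3 = 33 + 6 = 39
Final: R3 = 39

39


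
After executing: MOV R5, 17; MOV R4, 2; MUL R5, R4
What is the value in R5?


Register state trace:
  MOV R5, 17  → R5 = 17
  MOV R4, 2  → R4 = 2
  MUL R5, R4  → R5 = 17 * 2 = 34
Final: R5 = 34

34


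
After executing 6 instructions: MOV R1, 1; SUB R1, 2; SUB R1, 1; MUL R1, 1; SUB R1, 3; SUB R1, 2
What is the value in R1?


Register state trace:
  MOV R1, 1  → R1 = 1
  SUB R1, 2  → R1 = 1 - 2 = -1
  SUB R1, 1  → R1 = -1 - 1 = -2
  MUL R1, 1  → R1 = -2 * 1 = -2
  SUB R1, 3  → R1 = -2 - 3 = -5
  SUB R1, 2  → R1 = -5 - 2 = -7
Final: R1 = -7

-7


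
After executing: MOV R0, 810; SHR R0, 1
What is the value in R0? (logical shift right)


Register state trace:
  MOV R0, 810  → R0 = 810
  SHR R0, 1  → R0 = 810 >> 1 = 810 // 2^1 = 405
Final: R0 = 405

405


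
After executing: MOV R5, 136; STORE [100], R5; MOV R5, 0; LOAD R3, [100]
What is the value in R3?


Register and memory trace:
  MOV R5, 136  → R5 = 136
  STORE [100], R5  → mem[100] = 136
  MOV R5, 0  → R5 = 0
  LOAD R3, [100]  → R3 = mem[100] = 136
Final: R3 = 136

136


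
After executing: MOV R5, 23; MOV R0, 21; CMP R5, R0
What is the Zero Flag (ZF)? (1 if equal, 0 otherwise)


Register state trace:
  MOV R5, 23  → R5 = 23
  MOV R0, 21  → R0 = 21
  CMP R5, R0  → computes 23 - 21 = 2
  Result is nonzero, so values are not equal
ZF = 0

0


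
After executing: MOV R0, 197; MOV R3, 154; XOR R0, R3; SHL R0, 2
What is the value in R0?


Register state trace:
  MOV R0, 197  → R0 = 197 (0b11000101)
  MOV R3, 154  → R3 = 154 (0b10011010)
  XOR R0, R3  → R0 = 197 XOR 154 = 95 (0b01011111)
  SHL R0, 2  → R0 = 95 << 2 = 380
Final: R0 = 380

380


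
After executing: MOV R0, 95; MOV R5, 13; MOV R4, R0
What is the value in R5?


Register state trace:
  MOV R0, 95  → R0 = 95
  MOV R5, 13  → R5 = 13
  MOV R4, R0  → R4 = 95
Final: R5 = 13

13


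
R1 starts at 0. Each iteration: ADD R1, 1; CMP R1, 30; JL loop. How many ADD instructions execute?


Loop trace (R1 starts at 0, target 30, step 1):
  ADD #1: R1 = 0 + 1 = 1  → 1 < 30, loop
  ADD #2: R1 = 1 + 1 = 2  → 2 < 30, loop
  ADD #3: R1 = 2 + 1 = 3  → 3 < 30, loop
  ADD #4: R1 = 3 + 1 = 4  → 4 < 30, loop
  ADD #5: R1 = 4 + 1 = 5  → 5 < 30, loop
  ADD #6: R1 = 5 + 1 = 6  → 6 < 30, loop
  ADD #7: R1 = 6 + 1 = 7  → 7 < 30, loop
  ADD #8: R1 = 7 + 1 = 8  → 8 < 30, loop
  ADD #9: R1 = 8 + 1 = 9  → 9 < 30, loop
  ADD #10: R1 = 9 + 1 = 10  → 10 < 30, loop
  ADD #11: R1 = 10 + 1 = 11  → 11 < 30, loop
  ADD #12: R1 = 11 + 1 = 12  → 12 < 30, loop
  ADD #13: R1 = 12 + 1 = 13  → 13 < 30, loop
  ADD #14: R1 = 13 + 1 = 14  → 14 < 30, loop
  ADD #15: R1 = 14 + 1 = 15  → 15 < 30, loop
  ADD #16: R1 = 15 + 1 = 16  → 16 < 30, loop
  ADD #17: R1 = 16 + 1 = 17  → 17 < 30, loop
  ADD #18: R1 = 17 + 1 = 18  → 18 < 30, loop
  ADD #19: R1 = 18 + 1 = 19  → 19 < 30, loop
  ADD #20: R1 = 19 + 1 = 20  → 20 < 30, loop
  ADD #21: R1 = 20 + 1 = 21  → 21 < 30, loop
  ADD #22: R1 = 21 + 1 = 22  → 22 < 30, loop
  ADD #23: R1 = 22 + 1 = 23  → 23 < 30, loop
  ADD #24: R1 = 23 + 1 = 24  → 24 < 30, loop
  ADD #25: R1 = 24 + 1 = 25  → 25 < 30, loop
  ADD #26: R1 = 25 + 1 = 26  → 26 < 30, loop
  ADD #27: R1 = 26 + 1 = 27  → 27 < 30, loop
  ADD #28: R1 = 27 + 1 = 28  → 28 < 30, loop
  ADD #29: R1 = 28 + 1 = 29  → 29 < 30, loop
  ADD #30: R1 = 29 + 1 = 30  → 30 >= 30, exit
Total ADD instructions: 30

30


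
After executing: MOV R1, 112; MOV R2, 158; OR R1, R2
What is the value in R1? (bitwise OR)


Register state trace:
  MOV R1, 112  → R1 = 112 (0b01110000)
  MOV R2, 158  → R2 = 158 (0b10011110)
  OR R1, R2   → R1 = 112 OR 158 = 254 (0b11111110)
Final: R1 = 254

254


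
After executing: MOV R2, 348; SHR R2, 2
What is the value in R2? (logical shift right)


Register state trace:
  MOV R2, 348  → R2 = 348
  SHR R2, 2  → R2 = 348 >> 2 = 348 // 2^2 = 87
Final: R2 = 87

87


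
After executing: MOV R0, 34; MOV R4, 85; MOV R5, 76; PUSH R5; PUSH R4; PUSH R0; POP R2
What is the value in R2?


Stack trace (top is rightmost):
  MOV R0, 34  → R0 = 34
  MOV R4, 85  → R4 = 85
  MOV R5, 76  → R5 = 76
  PUSH R5  → stack: [76]
  PUSH R4  → stack: [76, 85]
  PUSH R0  → stack: [76, 85, 34]
  POP R2  → R2 = 34, stack: [76, 85]
Final: R2 = 34

34


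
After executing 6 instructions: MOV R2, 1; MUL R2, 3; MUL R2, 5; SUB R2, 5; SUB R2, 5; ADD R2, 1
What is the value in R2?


Register state trace:
  MOV R2, 1  → R2 = 1
  MUL R2, 3  → R2 = 1 * 3 = 3
  MUL R2, 5  → R2 = 3 * 5 = 15
  SUB R2, 5  → R2 = 15 - 5 = 10
  SUB R2, 5  → R2 = 10 - 5 = 5
  ADD R2, 1  → R2 = 5 + 1 = 6
Final: R2 = 6

6


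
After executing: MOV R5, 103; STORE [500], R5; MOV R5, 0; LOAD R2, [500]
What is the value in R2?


Register and memory trace:
  MOV R5, 103  → R5 = 103
  STORE [500], R5  → mem[500] = 103
  MOV R5, 0  → R5 = 0
  LOAD R2, [500]  → R2 = mem[500] = 103
Final: R2 = 103

103


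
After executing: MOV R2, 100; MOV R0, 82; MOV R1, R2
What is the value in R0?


Register state trace:
  MOV R2, 100  → R2 = 100
  MOV R0, 82  → R0 = 82
  MOV R1, R2  → R1 = 100
Final: R0 = 82

82


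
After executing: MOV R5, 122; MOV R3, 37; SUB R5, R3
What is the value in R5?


Register state trace:
  MOV R5, 122  → R5 = 122
  MOV R3, 37  → R3 = 37
  SUB R5, R3  → R5 = 122 - 37 = 85
Final: R5 = 85

85


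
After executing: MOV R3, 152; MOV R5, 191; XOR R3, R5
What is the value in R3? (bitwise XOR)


Register state trace:
  MOV R3, 152  → R3 = 152 (0b10011000)
  MOV R5, 191  → R5 = 191 (0b10111111)
  XOR R3, R5  → R3 = 152 XOR 191 = 39 (0b00100111)
Final: R3 = 39

39


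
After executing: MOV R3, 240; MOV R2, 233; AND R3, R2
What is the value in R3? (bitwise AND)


Register state trace:
  MOV R3, 240  → R3 = 240 (0b11110000)
  MOV R2, 233  → R2 = 233 (0b11101001)
  AND R3, R2  → R3 = 240 AND 233 = 224 (0b11100000)
Final: R3 = 224

224


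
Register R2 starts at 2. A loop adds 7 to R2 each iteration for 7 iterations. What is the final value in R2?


Starting value: R2 = 2
  Iter 1: R2 = 2 + 7 = 9
  Iter 2: R2 = 9 + 7 = 16
  Iter 3: R2 = 16 + 7 = 23
  Iter 4: R2 = 23 + 7 = 30
  Iter 5: R2 = 30 + 7 = 37
  Iter 6: R2 = 37 + 7 = 44
  Iter 7: R2 = 44 + 7 = 51
Final: R2 = 51

51


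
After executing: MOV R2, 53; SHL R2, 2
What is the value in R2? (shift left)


Register state trace:
  MOV R2, 53  → R2 = 53
  SHL R2, 2  → R2 = 53 << 2 = 53 * 2^2 = 212
Final: R2 = 212

212


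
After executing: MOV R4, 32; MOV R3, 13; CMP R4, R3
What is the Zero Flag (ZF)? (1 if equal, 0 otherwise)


Register state trace:
  MOV R4, 32  → R4 = 32
  MOV R3, 13  → R3 = 13
  CMP R4, R3  → computes 32 - 13 = 19
  Result is nonzero, so values are not equal
ZF = 0

0


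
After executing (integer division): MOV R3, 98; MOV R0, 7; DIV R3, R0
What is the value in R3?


Register state trace:
  MOV R3, 98  → R3 = 98
  MOV R0, 7  → R0 = 7
  DIV R3, R0  → R3 = 98 // 7 = 14
Final: R3 = 14

14


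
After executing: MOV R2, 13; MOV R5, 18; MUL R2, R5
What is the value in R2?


Register state trace:
  MOV R2, 13  → R2 = 13
  MOV R5, 18  → R5 = 18
  MUL R2, R5  → R2 = 13 * 18 = 234
Final: R2 = 234

234


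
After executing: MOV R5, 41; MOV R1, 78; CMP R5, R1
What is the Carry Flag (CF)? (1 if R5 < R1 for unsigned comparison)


Register state trace:
  MOV R5, 41  → R5 = 41
  MOV R1, 78  → R1 = 78
  CMP R5, R1  → unsigned 41 - 78: borrow occurs
  41 < 78, so CF = 1
CF = 1

1


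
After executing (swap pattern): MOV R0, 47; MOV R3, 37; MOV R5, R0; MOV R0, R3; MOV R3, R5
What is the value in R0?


Register state trace (swap pattern):
  MOV R0, 47  → R0 = 47
  MOV R3, 37  → R3 = 37
  MOV R5, R0  → R5 = 47  (save R0)
  MOV R0, R3  → R0 = 37  (R0 gets R3's value)
  MOV R3, R5  → R3 = 47  (R3 gets saved value)
Final: R0 = 37

37


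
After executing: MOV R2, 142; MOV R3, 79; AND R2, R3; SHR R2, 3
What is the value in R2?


Register state trace:
  MOV R2, 142  → R2 = 142 (0b10001110)
  MOV R3, 79  → R3 = 79 (0b01001111)
  AND R2, R3  → R2 = 142 AND 79 = 14 (0b00001110)
  SHR R2, 3  → R2 = 14 >> 3 = 1
Final: R2 = 1

1


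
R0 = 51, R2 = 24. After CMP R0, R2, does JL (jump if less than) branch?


Trace:
  R0 = 51, R2 = 24
  CMP R0, R2  → compares 51 vs 24
  JL checks: is 51 less than 24?
  51 > 24, so condition is false
Branch taken: No

No


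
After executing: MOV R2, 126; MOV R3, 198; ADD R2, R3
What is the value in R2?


Register state trace:
  MOV R2, 126  → R2 = 126
  MOV R3, 198  → R3 = 198
  ADD R2, R3  → R2 = 126 + 198 = 324
Final: R2 = 324

324


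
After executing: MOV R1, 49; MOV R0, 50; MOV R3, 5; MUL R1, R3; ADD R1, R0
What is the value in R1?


Register state trace:
  MOV R1, 49  → R1 = 49
  MOV R0, 50  → R0 = 50
  MOV R3, 5  → R3 = 5
  MUL R1, R3  → R1 = 49 * 5 = 245
  ADD R1, R0  → R1 = 245 + 50 = 295
Final: R1 = 295

295


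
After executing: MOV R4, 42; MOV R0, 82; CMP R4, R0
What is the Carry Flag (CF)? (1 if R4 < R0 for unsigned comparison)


Register state trace:
  MOV R4, 42  → R4 = 42
  MOV R0, 82  → R0 = 82
  CMP R4, R0  → unsigned 42 - 82: borrow occurs
  42 < 82, so CF = 1
CF = 1

1


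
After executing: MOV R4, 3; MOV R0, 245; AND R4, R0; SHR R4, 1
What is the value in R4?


Register state trace:
  MOV R4, 3  → R4 = 3 (0b00000011)
  MOV R0, 245  → R0 = 245 (0b11110101)
  AND R4, R0  → R4 = 3 AND 245 = 1 (0b00000001)
  SHR R4, 1  → R4 = 1 >> 1 = 0
Final: R4 = 0

0


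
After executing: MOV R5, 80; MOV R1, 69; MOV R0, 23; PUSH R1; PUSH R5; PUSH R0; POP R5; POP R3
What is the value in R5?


Stack trace (top is rightmost):
  MOV R5, 80  → R5 = 80
  MOV R1, 69  → R1 = 69
  MOV R0, 23  → R0 = 23
  PUSH R1  → stack: [69]
  PUSH R5  → stack: [69, 80]
  PUSH R0  → stack: [69, 80, 23]
  POP R5  → R5 = 23, stack: [69, 80]
  POP R3  → R3 = 80, stack: [69]
Final: R5 = 23

23


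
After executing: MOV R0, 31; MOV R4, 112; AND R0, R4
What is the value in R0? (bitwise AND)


Register state trace:
  MOV R0, 31  → R0 = 31 (0b00011111)
  MOV R4, 112  → R4 = 112 (0b01110000)
  AND R0, R4  → R0 = 31 AND 112 = 16 (0b00010000)
Final: R0 = 16

16


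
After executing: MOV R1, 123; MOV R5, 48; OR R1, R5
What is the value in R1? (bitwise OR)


Register state trace:
  MOV R1, 123  → R1 = 123 (0b01111011)
  MOV R5, 48  → R5 = 48 (0b00110000)
  OR R1, R5   → R1 = 123 OR 48 = 123 (0b01111011)
Final: R1 = 123

123


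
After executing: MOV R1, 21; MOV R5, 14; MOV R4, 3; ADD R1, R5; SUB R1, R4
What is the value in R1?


Register state trace:
  MOV R1, 21  → R1 = 21
  MOV R5, 14  → R5 = 14
  MOV R4, 3  → R4 = 3
  ADD R1, R5  → R1 = 21 + 14 = 35
  SUB R1, R4  → R1 = 35 - 3 = 32
Final: R1 = 32

32


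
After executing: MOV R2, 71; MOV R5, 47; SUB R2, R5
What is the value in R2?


Register state trace:
  MOV R2, 71  → R2 = 71
  MOV R5, 47  → R5 = 47
  SUB R2, R5  → R2 = 71 - 47 = 24
Final: R2 = 24

24


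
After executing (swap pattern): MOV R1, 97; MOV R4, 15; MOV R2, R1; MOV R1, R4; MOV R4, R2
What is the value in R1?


Register state trace (swap pattern):
  MOV R1, 97  → R1 = 97
  MOV R4, 15  → R4 = 15
  MOV R2, R1  → R2 = 97  (save R1)
  MOV R1, R4  → R1 = 15  (R1 gets R4's value)
  MOV R4, R2  → R4 = 97  (R4 gets saved value)
Final: R1 = 15

15


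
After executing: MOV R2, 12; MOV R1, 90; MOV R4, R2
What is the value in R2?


Register state trace:
  MOV R2, 12  → R2 = 12
  MOV R1, 90  → R1 = 90
  MOV R4, R2  → R4 = 12
Final: R2 = 12

12


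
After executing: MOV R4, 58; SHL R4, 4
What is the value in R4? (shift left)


Register state trace:
  MOV R4, 58  → R4 = 58
  SHL R4, 4  → R4 = 58 << 4 = 58 * 2^4 = 928
Final: R4 = 928

928


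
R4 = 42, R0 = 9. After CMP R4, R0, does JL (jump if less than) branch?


Trace:
  R4 = 42, R0 = 9
  CMP R4, R0  → compares 42 vs 9
  JL checks: is 42 less than 9?
  42 > 9, so condition is false
Branch taken: No

No


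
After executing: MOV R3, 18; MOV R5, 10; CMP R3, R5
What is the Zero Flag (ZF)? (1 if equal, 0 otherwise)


Register state trace:
  MOV R3, 18  → R3 = 18
  MOV R5, 10  → R5 = 10
  CMP R3, R5  → computes 18 - 10 = 8
  Result is nonzero, so values are not equal
ZF = 0

0


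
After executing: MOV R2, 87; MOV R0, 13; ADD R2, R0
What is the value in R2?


Register state trace:
  MOV R2, 87  → R2 = 87
  MOV R0, 13  → R0 = 13
  ADD R2, R0  → R2 = 87 + 13 = 100
Final: R2 = 100

100


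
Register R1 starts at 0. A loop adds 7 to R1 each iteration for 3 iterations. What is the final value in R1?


Starting value: R1 = 0
  Iter 1: R1 = 0 + 7 = 7
  Iter 2: R1 = 7 + 7 = 14
  Iter 3: R1 = 14 + 7 = 21
Final: R1 = 21

21


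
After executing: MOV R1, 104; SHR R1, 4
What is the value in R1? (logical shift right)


Register state trace:
  MOV R1, 104  → R1 = 104
  SHR R1, 4  → R1 = 104 >> 4 = 104 // 2^4 = 6
Final: R1 = 6

6


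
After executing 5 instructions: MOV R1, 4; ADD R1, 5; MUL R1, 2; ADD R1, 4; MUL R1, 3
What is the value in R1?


Register state trace:
  MOV R1, 4  → R1 = 4
  ADD R1, 5  → R1 = 4 + 5 = 9
  MUL R1, 2  → R1 = 9 * 2 = 18
  ADD R1, 4  → R1 = 18 + 4 = 22
  MUL R1, 3  → R1 = 22 * 3 = 66
Final: R1 = 66

66


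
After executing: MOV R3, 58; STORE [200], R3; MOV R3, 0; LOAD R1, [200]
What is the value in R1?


Register and memory trace:
  MOV R3, 58  → R3 = 58
  STORE [200], R3  → mem[200] = 58
  MOV R3, 0  → R3 = 0
  LOAD R1, [200]  → R1 = mem[200] = 58
Final: R1 = 58

58


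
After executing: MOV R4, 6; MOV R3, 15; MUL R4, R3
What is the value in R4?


Register state trace:
  MOV R4, 6  → R4 = 6
  MOV R3, 15  → R3 = 15
  MUL R4, R3  → R4 = 6 * 15 = 90
Final: R4 = 90

90


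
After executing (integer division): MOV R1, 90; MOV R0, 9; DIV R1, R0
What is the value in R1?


Register state trace:
  MOV R1, 90  → R1 = 90
  MOV R0, 9  → R0 = 9
  DIV R1, R0  → R1 = 90 // 9 = 10
Final: R1 = 10

10


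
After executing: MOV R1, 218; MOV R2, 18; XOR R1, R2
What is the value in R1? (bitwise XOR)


Register state trace:
  MOV R1, 218  → R1 = 218 (0b11011010)
  MOV R2, 18  → R2 = 18 (0b00010010)
  XOR R1, R2  → R1 = 218 XOR 18 = 200 (0b11001000)
Final: R1 = 200

200


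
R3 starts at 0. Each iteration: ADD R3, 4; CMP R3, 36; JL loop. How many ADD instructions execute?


Loop trace (R3 starts at 0, target 36, step 4):
  ADD #1: R3 = 0 + 4 = 4  → 4 < 36, loop
  ADD #2: R3 = 4 + 4 = 8  → 8 < 36, loop
  ADD #3: R3 = 8 + 4 = 12  → 12 < 36, loop
  ADD #4: R3 = 12 + 4 = 16  → 16 < 36, loop
  ADD #5: R3 = 16 + 4 = 20  → 20 < 36, loop
  ADD #6: R3 = 20 + 4 = 24  → 24 < 36, loop
  ADD #7: R3 = 24 + 4 = 28  → 28 < 36, loop
  ADD #8: R3 = 28 + 4 = 32  → 32 < 36, loop
  ADD #9: R3 = 32 + 4 = 36  → 36 >= 36, exit
Total ADD instructions: 9

9
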